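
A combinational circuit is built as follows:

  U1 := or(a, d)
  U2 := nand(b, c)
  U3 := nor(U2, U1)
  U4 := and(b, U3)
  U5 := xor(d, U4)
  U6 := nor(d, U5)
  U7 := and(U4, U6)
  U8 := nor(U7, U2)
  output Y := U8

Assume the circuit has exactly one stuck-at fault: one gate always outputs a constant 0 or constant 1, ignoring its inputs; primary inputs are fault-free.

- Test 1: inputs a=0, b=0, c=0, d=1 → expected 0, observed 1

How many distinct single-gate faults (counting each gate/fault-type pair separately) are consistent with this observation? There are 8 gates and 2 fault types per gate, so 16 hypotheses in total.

Fault-free: U1=1, U2=1, U3=0, U4=0, U5=1, U6=0, U7=0, U8=0 → 0. Observed 1.
  U1: none of the 2 fault types match ✗
  U2: stuck-at-0 ✓; others ✗
  U3: none of the 2 fault types match ✗
  U4: none of the 2 fault types match ✗
  U5: none of the 2 fault types match ✗
  U6: none of the 2 fault types match ✗
  U7: none of the 2 fault types match ✗
  U8: stuck-at-1 ✓; others ✗
Consistent faults: {U2 stuck-at-0, U8 stuck-at-1} — 2 in all.

2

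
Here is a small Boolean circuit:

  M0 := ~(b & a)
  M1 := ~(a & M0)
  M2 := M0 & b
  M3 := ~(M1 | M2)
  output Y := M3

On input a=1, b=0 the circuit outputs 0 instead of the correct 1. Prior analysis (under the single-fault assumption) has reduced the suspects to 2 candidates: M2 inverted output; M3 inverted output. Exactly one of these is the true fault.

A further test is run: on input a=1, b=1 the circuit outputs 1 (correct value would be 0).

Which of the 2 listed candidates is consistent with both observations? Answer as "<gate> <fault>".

M3 inverted output

Evaluate each candidate on input a=1, b=1:
  M2 inverted output: M0=0, M1=1, M2=1 [inverted output], M3=0 → 0 — eliminated
  M3 inverted output: M0=0, M1=1, M2=0, M3=1 [inverted output] → 1 — matches
Only M3 inverted output reproduces the observed 1.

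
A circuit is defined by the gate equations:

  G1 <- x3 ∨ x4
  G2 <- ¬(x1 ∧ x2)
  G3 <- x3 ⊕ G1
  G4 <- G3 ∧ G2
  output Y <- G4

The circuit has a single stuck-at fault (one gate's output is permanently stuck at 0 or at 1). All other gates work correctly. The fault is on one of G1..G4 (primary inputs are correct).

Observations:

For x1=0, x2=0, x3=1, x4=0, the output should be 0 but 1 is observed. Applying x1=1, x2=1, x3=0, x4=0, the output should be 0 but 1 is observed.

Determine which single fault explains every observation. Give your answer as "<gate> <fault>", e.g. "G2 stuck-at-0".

G4 stuck-at-1

Fault-free values for test 1 (x1=0, x2=0, x3=1, x4=0): G1=1, G2=1, G3=0, G4=0, giving Y=0. Observed 1.
Test 1: faults giving observed 1 are {G1 stuck-at-0, G3 stuck-at-1, G4 stuck-at-1}.
Test 2 (x1=1, x2=1, x3=0, x4=0): fault-free G1=0, G2=0, G3=0, G4=0 → 0; observed 1. Eliminates G1 stuck-at-0, G3 stuck-at-1.
Only G4 stuck-at-1 is consistent with every test.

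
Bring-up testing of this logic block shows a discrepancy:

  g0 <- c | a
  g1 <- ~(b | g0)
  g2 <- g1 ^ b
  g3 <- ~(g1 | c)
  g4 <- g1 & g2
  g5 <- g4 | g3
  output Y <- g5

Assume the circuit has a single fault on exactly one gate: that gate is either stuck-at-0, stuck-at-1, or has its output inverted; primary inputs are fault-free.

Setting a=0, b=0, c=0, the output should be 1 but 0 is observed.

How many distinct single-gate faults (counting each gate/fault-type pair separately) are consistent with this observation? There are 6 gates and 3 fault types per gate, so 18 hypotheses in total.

6

Fault-free: g0=0, g1=1, g2=1, g3=0, g4=1, g5=1 → 1. Observed 0.
  g0: none of the 3 fault types match ✗
  g1: none of the 3 fault types match ✗
  g2: stuck-at-0, inverted output ✓; others ✗
  g3: none of the 3 fault types match ✗
  g4: stuck-at-0, inverted output ✓; others ✗
  g5: stuck-at-0, inverted output ✓; others ✗
Consistent faults: {g2 stuck-at-0, g2 inverted output, g4 stuck-at-0, g4 inverted output, g5 stuck-at-0, g5 inverted output} — 6 in all.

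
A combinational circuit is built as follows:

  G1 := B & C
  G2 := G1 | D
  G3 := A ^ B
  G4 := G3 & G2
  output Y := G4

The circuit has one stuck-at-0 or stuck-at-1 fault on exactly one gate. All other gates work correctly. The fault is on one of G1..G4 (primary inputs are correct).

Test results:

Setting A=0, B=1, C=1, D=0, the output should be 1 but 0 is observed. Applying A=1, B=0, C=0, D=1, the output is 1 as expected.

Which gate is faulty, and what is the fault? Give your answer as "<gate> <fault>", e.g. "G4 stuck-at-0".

G1 stuck-at-0

Fault-free values for test 1 (A=0, B=1, C=1, D=0): G1=1, G2=1, G3=1, G4=1, giving Y=1. Observed 0.
Test 1: faults giving observed 0 are {G1 stuck-at-0, G2 stuck-at-0, G3 stuck-at-0, G4 stuck-at-0}.
Test 2 (A=1, B=0, C=0, D=1): fault-free G1=0, G2=1, G3=1, G4=1 → 1; observed 1. Eliminates G2 stuck-at-0, G3 stuck-at-0, G4 stuck-at-0.
Only G1 stuck-at-0 is consistent with every test.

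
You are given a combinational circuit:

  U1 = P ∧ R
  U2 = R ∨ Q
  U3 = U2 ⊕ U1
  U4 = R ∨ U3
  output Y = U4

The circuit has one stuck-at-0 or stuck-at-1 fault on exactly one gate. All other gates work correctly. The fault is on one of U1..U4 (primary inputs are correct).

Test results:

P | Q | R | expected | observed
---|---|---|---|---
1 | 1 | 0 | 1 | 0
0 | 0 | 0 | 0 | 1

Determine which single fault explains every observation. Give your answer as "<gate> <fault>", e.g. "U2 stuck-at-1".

Fault-free values for test 1 (P=1, Q=1, R=0): U1=0, U2=1, U3=1, U4=1, giving Y=1. Observed 0.
Test 1: faults giving observed 0 are {U1 stuck-at-1, U2 stuck-at-0, U3 stuck-at-0, U4 stuck-at-0}.
Test 2 (P=0, Q=0, R=0): fault-free U1=0, U2=0, U3=0, U4=0 → 0; observed 1. Eliminates U2 stuck-at-0, U3 stuck-at-0, U4 stuck-at-0.
Only U1 stuck-at-1 is consistent with every test.

U1 stuck-at-1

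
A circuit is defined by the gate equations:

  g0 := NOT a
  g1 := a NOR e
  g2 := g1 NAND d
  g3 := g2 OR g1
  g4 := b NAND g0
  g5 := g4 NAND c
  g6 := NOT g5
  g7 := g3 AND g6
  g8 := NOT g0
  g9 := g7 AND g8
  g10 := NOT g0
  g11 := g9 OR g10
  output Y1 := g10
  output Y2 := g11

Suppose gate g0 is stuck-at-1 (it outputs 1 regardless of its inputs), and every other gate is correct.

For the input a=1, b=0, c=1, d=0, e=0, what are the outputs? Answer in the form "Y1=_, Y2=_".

Propagate with g0 forced: g0=1 [stuck-at-1], g1=0, g2=1, g3=1, g4=1, g5=0, g6=1, g7=1, g8=0, g9=0, g10=0, g11=0.
So the outputs are Y1=0, Y2=0. (Without the fault they would be Y1=1, Y2=1.)

Y1=0, Y2=0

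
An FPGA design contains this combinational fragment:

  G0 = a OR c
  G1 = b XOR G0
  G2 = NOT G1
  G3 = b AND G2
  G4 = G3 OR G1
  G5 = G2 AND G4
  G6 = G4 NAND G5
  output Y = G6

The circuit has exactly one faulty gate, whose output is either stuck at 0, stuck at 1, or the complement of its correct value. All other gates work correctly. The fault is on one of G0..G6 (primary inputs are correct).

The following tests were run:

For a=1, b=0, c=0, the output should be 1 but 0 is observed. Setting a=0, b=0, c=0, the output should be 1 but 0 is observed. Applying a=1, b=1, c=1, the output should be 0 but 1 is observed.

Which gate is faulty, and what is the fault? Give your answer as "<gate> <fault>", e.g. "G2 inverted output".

G6 inverted output

Fault-free values for test 1 (a=1, b=0, c=0): G0=1, G1=1, G2=0, G3=0, G4=1, G5=0, G6=1, giving Y=1. Observed 0.
Test 1: faults giving observed 0 are {G2 stuck-at-1, G2 inverted output, G5 stuck-at-1, G5 inverted output, G6 stuck-at-0, G6 inverted output}.
Test 2 (a=0, b=0, c=0): fault-free G0=0, G1=0, G2=1, G3=0, G4=0, G5=0, G6=1 → 1; observed 0. Eliminates G2 stuck-at-1, G2 inverted output, G5 stuck-at-1, G5 inverted output.
Test 3 (a=1, b=1, c=1): fault-free G0=1, G1=0, G2=1, G3=1, G4=1, G5=1, G6=0 → 0; observed 1. Eliminates G6 stuck-at-0.
Only G6 inverted output is consistent with every test.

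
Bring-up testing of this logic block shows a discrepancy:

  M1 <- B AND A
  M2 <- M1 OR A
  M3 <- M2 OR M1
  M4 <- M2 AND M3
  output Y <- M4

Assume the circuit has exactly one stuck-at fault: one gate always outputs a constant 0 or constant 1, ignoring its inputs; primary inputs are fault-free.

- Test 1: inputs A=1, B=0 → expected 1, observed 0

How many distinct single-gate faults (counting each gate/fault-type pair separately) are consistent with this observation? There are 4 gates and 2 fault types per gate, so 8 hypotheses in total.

3

Fault-free: M1=0, M2=1, M3=1, M4=1 → 1. Observed 0.
  M1 stuck-at-0: output 1 ✗
  M1 stuck-at-1: output 1 ✗
  M2 stuck-at-0: output 0 ✓
  M2 stuck-at-1: output 1 ✗
  M3 stuck-at-0: output 0 ✓
  M3 stuck-at-1: output 1 ✗
  M4 stuck-at-0: output 0 ✓
  M4 stuck-at-1: output 1 ✗
Consistent faults: {M2 stuck-at-0, M3 stuck-at-0, M4 stuck-at-0} — 3 in all.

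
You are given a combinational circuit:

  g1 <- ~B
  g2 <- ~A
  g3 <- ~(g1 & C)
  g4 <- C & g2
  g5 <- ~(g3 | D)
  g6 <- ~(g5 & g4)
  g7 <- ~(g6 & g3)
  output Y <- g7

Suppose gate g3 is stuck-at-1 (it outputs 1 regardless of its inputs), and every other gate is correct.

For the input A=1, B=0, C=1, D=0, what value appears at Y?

Propagate with g3 forced: g1=1, g2=0, g3=1 [stuck-at-1], g4=0, g5=0, g6=1, g7=0.
So Y = 0. (Without the fault it would be 1.)

0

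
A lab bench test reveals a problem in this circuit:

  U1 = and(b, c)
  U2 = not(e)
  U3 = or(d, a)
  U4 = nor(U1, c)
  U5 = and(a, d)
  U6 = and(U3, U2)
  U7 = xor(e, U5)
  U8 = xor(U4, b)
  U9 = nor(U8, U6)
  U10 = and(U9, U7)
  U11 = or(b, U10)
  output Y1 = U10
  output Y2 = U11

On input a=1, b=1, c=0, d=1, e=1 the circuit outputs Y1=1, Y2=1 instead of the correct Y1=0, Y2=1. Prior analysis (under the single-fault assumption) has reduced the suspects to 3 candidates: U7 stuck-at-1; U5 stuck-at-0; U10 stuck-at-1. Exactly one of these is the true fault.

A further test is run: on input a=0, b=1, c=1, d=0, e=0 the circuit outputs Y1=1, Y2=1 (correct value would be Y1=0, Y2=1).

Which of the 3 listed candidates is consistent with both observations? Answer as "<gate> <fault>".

Evaluate each candidate on input a=0, b=1, c=1, d=0, e=0:
  U7 stuck-at-1: U1=1, U2=1, U3=0, U4=0, U5=0, U6=0, U7=1 [stuck-at-1], U8=1, U9=0, U10=0, U11=1 → Y1=0, Y2=1 — eliminated
  U5 stuck-at-0: U1=1, U2=1, U3=0, U4=0, U5=0 [stuck-at-0], U6=0, U7=0, U8=1, U9=0, U10=0, U11=1 → Y1=0, Y2=1 — eliminated
  U10 stuck-at-1: U1=1, U2=1, U3=0, U4=0, U5=0, U6=0, U7=0, U8=1, U9=0, U10=1 [stuck-at-1], U11=1 → Y1=1, Y2=1 — matches
Only U10 stuck-at-1 reproduces the observed Y1=1, Y2=1.

U10 stuck-at-1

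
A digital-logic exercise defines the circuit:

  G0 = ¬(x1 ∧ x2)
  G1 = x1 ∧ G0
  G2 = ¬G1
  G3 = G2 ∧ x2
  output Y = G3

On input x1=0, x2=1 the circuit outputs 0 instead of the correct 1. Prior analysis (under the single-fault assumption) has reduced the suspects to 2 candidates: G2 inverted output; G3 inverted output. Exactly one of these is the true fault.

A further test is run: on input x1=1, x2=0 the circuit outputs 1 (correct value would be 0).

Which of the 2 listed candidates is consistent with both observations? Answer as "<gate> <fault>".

Evaluate each candidate on input x1=1, x2=0:
  G2 inverted output: G0=1, G1=1, G2=1 [inverted output], G3=0 → 0 — eliminated
  G3 inverted output: G0=1, G1=1, G2=0, G3=1 [inverted output] → 1 — matches
Only G3 inverted output reproduces the observed 1.

G3 inverted output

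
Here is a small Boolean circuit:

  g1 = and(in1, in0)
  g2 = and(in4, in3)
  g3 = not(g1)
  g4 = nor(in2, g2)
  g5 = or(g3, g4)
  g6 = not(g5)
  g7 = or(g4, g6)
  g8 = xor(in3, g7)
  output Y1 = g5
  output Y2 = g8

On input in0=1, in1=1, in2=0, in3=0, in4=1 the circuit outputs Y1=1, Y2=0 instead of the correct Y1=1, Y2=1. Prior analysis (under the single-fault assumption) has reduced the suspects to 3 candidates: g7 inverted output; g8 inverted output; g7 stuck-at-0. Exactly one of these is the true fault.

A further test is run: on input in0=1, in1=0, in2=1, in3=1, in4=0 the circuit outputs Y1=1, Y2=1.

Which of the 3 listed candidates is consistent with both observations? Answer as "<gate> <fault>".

Evaluate each candidate on input in0=1, in1=0, in2=1, in3=1, in4=0:
  g7 inverted output: g1=0, g2=0, g3=1, g4=0, g5=1, g6=0, g7=1 [inverted output], g8=0 → Y1=1, Y2=0 — eliminated
  g8 inverted output: g1=0, g2=0, g3=1, g4=0, g5=1, g6=0, g7=0, g8=0 [inverted output] → Y1=1, Y2=0 — eliminated
  g7 stuck-at-0: g1=0, g2=0, g3=1, g4=0, g5=1, g6=0, g7=0 [stuck-at-0], g8=1 → Y1=1, Y2=1 — matches
Only g7 stuck-at-0 reproduces the observed Y1=1, Y2=1.

g7 stuck-at-0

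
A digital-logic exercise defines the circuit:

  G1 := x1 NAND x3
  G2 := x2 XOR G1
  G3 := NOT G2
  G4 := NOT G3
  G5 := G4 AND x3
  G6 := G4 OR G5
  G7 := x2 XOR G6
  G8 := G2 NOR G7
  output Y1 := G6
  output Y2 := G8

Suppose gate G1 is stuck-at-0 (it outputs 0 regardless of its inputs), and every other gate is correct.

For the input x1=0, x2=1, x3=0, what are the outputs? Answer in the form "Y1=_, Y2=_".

Propagate with G1 forced: G1=0 [stuck-at-0], G2=1, G3=0, G4=1, G5=0, G6=1, G7=0, G8=0.
So the outputs are Y1=1, Y2=0. (Without the fault they would be Y1=0, Y2=0.)

Y1=1, Y2=0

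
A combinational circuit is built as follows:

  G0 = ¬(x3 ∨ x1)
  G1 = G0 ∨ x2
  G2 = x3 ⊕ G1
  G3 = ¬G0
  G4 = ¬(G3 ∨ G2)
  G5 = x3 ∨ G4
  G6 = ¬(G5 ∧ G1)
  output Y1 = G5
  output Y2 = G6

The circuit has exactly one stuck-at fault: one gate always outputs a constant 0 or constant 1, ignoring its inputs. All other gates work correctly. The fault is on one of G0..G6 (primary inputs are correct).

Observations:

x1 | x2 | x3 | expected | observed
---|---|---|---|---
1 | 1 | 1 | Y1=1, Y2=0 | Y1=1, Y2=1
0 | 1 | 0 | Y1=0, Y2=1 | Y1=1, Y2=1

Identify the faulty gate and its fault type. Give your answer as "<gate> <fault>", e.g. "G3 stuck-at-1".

Fault-free values for test 1 (x1=1, x2=1, x3=1): G0=0, G1=1, G2=0, G3=1, G4=0, G5=1, G6=0, giving Y1=1, Y2=0. Observed Y1=1, Y2=1.
Test 1: faults giving observed Y1=1, Y2=1 are {G1 stuck-at-0, G6 stuck-at-1}.
Test 2 (x1=0, x2=1, x3=0): fault-free G0=1, G1=1, G2=1, G3=0, G4=0, G5=0, G6=1 → Y1=0, Y2=1; observed Y1=1, Y2=1. Eliminates G6 stuck-at-1.
Only G1 stuck-at-0 is consistent with every test.

G1 stuck-at-0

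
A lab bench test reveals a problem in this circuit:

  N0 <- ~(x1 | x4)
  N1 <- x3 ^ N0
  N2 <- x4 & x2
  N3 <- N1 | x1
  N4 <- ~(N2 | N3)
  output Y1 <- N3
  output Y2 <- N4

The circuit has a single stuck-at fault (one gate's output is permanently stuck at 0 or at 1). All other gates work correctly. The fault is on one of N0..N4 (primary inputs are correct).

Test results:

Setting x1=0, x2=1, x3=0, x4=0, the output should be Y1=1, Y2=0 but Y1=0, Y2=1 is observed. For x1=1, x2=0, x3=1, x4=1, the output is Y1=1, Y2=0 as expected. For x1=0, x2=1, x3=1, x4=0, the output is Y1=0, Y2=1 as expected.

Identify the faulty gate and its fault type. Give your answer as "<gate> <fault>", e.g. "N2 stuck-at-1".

Fault-free values for test 1 (x1=0, x2=1, x3=0, x4=0): N0=1, N1=1, N2=0, N3=1, N4=0, giving Y1=1, Y2=0. Observed Y1=0, Y2=1.
Test 1: faults giving observed Y1=0, Y2=1 are {N0 stuck-at-0, N1 stuck-at-0, N3 stuck-at-0}.
Test 2 (x1=1, x2=0, x3=1, x4=1): fault-free N0=0, N1=1, N2=0, N3=1, N4=0 → Y1=1, Y2=0; observed Y1=1, Y2=0. Eliminates N3 stuck-at-0.
Test 3 (x1=0, x2=1, x3=1, x4=0): fault-free N0=1, N1=0, N2=0, N3=0, N4=1 → Y1=0, Y2=1; observed Y1=0, Y2=1. Eliminates N0 stuck-at-0.
Only N1 stuck-at-0 is consistent with every test.

N1 stuck-at-0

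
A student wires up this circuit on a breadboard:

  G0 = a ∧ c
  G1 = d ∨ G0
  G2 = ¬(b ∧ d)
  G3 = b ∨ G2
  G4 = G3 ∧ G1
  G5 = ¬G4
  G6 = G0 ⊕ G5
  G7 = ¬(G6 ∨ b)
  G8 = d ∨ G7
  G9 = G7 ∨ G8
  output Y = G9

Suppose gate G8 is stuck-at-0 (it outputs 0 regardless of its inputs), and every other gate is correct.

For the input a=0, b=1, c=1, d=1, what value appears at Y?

0

Propagate with G8 forced: G0=0, G1=1, G2=0, G3=1, G4=1, G5=0, G6=0, G7=0, G8=0 [stuck-at-0], G9=0.
So Y = 0. (Without the fault it would be 1.)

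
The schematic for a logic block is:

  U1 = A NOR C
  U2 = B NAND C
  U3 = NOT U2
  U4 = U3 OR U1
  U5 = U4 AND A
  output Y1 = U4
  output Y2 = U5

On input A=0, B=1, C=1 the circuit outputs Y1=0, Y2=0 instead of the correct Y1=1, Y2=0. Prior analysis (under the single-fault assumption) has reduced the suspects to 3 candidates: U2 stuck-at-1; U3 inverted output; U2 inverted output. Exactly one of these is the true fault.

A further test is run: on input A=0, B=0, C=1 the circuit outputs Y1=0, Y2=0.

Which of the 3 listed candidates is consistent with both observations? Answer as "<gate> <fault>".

U2 stuck-at-1

Evaluate each candidate on input A=0, B=0, C=1:
  U2 stuck-at-1: U1=0, U2=1 [stuck-at-1], U3=0, U4=0, U5=0 → Y1=0, Y2=0 — matches
  U3 inverted output: U1=0, U2=1, U3=1 [inverted output], U4=1, U5=0 → Y1=1, Y2=0 — eliminated
  U2 inverted output: U1=0, U2=0 [inverted output], U3=1, U4=1, U5=0 → Y1=1, Y2=0 — eliminated
Only U2 stuck-at-1 reproduces the observed Y1=0, Y2=0.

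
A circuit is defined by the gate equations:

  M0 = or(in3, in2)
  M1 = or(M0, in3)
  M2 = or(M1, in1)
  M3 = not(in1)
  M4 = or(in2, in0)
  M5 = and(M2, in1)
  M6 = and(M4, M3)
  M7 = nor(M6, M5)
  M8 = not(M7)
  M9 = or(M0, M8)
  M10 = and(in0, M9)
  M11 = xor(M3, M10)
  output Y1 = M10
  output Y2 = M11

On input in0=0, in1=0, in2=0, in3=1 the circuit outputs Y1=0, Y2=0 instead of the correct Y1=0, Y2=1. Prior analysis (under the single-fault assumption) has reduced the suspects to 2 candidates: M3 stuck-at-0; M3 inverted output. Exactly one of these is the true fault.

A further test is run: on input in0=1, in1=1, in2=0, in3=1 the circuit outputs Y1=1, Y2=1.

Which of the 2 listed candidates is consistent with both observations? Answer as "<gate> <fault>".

M3 stuck-at-0

Evaluate each candidate on input in0=1, in1=1, in2=0, in3=1:
  M3 stuck-at-0: M0=1, M1=1, M2=1, M3=0 [stuck-at-0], M4=1, M5=1, M6=0, M7=0, M8=1, M9=1, M10=1, M11=1 → Y1=1, Y2=1 — matches
  M3 inverted output: M0=1, M1=1, M2=1, M3=1 [inverted output], M4=1, M5=1, M6=1, M7=0, M8=1, M9=1, M10=1, M11=0 → Y1=1, Y2=0 — eliminated
Only M3 stuck-at-0 reproduces the observed Y1=1, Y2=1.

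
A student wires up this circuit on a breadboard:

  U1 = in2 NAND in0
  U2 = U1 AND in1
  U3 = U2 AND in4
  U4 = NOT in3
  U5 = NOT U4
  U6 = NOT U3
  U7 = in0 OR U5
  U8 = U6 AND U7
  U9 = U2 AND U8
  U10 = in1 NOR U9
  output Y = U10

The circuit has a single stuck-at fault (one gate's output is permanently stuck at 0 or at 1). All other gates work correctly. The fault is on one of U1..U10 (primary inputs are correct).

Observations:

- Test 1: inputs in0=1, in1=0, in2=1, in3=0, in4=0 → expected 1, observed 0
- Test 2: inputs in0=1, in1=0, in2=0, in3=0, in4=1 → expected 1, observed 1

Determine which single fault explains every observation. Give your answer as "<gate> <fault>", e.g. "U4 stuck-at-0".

Fault-free values for test 1 (in0=1, in1=0, in2=1, in3=0, in4=0): U1=0, U2=0, U3=0, U4=1, U5=0, U6=1, U7=1, U8=1, U9=0, U10=1, giving Y=1. Observed 0.
Test 1: faults giving observed 0 are {U2 stuck-at-1, U9 stuck-at-1, U10 stuck-at-0}.
Test 2 (in0=1, in1=0, in2=0, in3=0, in4=1): fault-free U1=1, U2=0, U3=0, U4=1, U5=0, U6=1, U7=1, U8=1, U9=0, U10=1 → 1; observed 1. Eliminates U9 stuck-at-1, U10 stuck-at-0.
Only U2 stuck-at-1 is consistent with every test.

U2 stuck-at-1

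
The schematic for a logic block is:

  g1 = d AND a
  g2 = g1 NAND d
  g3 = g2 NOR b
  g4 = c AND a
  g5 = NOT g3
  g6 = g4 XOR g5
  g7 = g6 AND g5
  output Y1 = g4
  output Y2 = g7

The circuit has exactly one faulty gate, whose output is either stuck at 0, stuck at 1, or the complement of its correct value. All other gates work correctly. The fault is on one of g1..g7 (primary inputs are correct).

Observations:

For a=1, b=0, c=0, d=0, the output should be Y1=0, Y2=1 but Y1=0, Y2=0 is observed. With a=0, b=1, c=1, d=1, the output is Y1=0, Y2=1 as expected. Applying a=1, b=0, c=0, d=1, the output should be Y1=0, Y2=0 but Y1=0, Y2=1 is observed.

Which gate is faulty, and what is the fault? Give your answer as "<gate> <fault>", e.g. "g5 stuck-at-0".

g2 inverted output

Fault-free values for test 1 (a=1, b=0, c=0, d=0): g1=0, g2=1, g3=0, g4=0, g5=1, g6=1, g7=1, giving Y1=0, Y2=1. Observed Y1=0, Y2=0.
Test 1: faults giving observed Y1=0, Y2=0 are {g2 stuck-at-0, g2 inverted output, g3 stuck-at-1, g3 inverted output, g5 stuck-at-0, g5 inverted output, g6 stuck-at-0, g6 inverted output, g7 stuck-at-0, g7 inverted output}.
Test 2 (a=0, b=1, c=1, d=1): fault-free g1=0, g2=1, g3=0, g4=0, g5=1, g6=1, g7=1 → Y1=0, Y2=1; observed Y1=0, Y2=1. Eliminates g3 stuck-at-1, g3 inverted output, g5 stuck-at-0, g5 inverted output, g6 stuck-at-0, g6 inverted output, g7 stuck-at-0, g7 inverted output.
Test 3 (a=1, b=0, c=0, d=1): fault-free g1=1, g2=0, g3=1, g4=0, g5=0, g6=0, g7=0 → Y1=0, Y2=0; observed Y1=0, Y2=1. Eliminates g2 stuck-at-0.
Only g2 inverted output is consistent with every test.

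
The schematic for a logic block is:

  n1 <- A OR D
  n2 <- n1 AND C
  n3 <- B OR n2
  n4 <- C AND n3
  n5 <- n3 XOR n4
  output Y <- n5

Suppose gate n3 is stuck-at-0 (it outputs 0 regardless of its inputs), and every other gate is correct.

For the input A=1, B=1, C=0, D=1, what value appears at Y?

Propagate with n3 forced: n1=1, n2=0, n3=0 [stuck-at-0], n4=0, n5=0.
So Y = 0. (Without the fault it would be 1.)

0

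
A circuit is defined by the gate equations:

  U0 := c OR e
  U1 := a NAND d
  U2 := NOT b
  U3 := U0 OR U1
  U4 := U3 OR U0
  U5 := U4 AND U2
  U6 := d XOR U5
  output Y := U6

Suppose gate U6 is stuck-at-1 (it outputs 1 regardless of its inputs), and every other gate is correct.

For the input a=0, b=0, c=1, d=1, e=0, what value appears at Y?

Propagate with U6 forced: U0=1, U1=1, U2=1, U3=1, U4=1, U5=1, U6=1 [stuck-at-1].
So Y = 1. (Without the fault it would be 0.)

1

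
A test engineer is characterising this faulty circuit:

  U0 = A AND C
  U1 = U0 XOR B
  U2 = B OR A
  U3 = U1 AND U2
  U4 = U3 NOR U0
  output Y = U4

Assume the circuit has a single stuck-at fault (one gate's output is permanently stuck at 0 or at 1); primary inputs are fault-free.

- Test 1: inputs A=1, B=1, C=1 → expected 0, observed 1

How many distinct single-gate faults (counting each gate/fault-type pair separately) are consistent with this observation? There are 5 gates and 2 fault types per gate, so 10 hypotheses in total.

1

Fault-free: U0=1, U1=0, U2=1, U3=0, U4=0 → 0. Observed 1.
  U0 stuck-at-0: output 0 ✗
  U0 stuck-at-1: output 0 ✗
  U1 stuck-at-0: output 0 ✗
  U1 stuck-at-1: output 0 ✗
  U2 stuck-at-0: output 0 ✗
  U2 stuck-at-1: output 0 ✗
  U3 stuck-at-0: output 0 ✗
  U3 stuck-at-1: output 0 ✗
  U4 stuck-at-0: output 0 ✗
  U4 stuck-at-1: output 1 ✓
Consistent faults: {U4 stuck-at-1} — 1 in all.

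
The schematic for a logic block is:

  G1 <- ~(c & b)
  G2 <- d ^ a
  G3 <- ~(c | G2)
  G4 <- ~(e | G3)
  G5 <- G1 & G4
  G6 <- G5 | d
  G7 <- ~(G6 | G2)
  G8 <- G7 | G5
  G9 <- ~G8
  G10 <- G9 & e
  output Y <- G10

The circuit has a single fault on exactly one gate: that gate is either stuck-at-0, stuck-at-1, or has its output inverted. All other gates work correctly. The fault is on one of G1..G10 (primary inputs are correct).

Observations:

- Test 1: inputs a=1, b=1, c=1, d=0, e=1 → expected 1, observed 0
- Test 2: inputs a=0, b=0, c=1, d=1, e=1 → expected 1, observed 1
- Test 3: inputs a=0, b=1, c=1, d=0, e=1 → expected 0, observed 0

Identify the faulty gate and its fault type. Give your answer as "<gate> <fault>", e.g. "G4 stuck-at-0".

Fault-free values for test 1 (a=1, b=1, c=1, d=0, e=1): G1=0, G2=1, G3=0, G4=0, G5=0, G6=0, G7=0, G8=0, G9=1, G10=1, giving Y=1. Observed 0.
Test 1: faults giving observed 0 are {G2 stuck-at-0, G2 inverted output, G5 stuck-at-1, G5 inverted output, G7 stuck-at-1, G7 inverted output, G8 stuck-at-1, G8 inverted output, G9 stuck-at-0, G9 inverted output, G10 stuck-at-0, G10 inverted output}.
Test 2 (a=0, b=0, c=1, d=1, e=1): fault-free G1=1, G2=1, G3=0, G4=0, G5=0, G6=1, G7=0, G8=0, G9=1, G10=1 → 1; observed 1. Eliminates G5 stuck-at-1, G5 inverted output, G7 stuck-at-1, G7 inverted output, G8 stuck-at-1, G8 inverted output, G9 stuck-at-0, G9 inverted output, G10 stuck-at-0, G10 inverted output.
Test 3 (a=0, b=1, c=1, d=0, e=1): fault-free G1=0, G2=0, G3=0, G4=0, G5=0, G6=0, G7=1, G8=1, G9=0, G10=0 → 0; observed 0. Eliminates G2 inverted output.
Only G2 stuck-at-0 is consistent with every test.

G2 stuck-at-0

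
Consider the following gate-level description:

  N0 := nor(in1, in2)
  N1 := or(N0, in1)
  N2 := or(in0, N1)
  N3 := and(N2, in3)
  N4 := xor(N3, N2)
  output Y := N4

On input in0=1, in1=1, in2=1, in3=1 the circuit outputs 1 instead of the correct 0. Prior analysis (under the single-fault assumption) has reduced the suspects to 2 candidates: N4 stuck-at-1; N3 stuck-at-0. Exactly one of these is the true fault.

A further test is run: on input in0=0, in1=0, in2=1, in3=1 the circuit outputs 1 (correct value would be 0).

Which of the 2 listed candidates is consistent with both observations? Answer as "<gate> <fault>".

N4 stuck-at-1

Evaluate each candidate on input in0=0, in1=0, in2=1, in3=1:
  N4 stuck-at-1: N0=0, N1=0, N2=0, N3=0, N4=1 [stuck-at-1] → 1 — matches
  N3 stuck-at-0: N0=0, N1=0, N2=0, N3=0 [stuck-at-0], N4=0 → 0 — eliminated
Only N4 stuck-at-1 reproduces the observed 1.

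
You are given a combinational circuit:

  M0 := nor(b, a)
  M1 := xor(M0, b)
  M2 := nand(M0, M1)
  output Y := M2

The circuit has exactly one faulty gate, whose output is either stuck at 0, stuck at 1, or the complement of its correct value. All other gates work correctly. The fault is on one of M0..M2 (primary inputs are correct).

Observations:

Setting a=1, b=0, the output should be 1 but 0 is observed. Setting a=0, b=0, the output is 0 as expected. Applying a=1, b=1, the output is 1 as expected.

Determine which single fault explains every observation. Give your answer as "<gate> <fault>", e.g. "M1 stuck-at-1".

Fault-free values for test 1 (a=1, b=0): M0=0, M1=0, M2=1, giving Y=1. Observed 0.
Test 1: faults giving observed 0 are {M0 stuck-at-1, M0 inverted output, M2 stuck-at-0, M2 inverted output}.
Test 2 (a=0, b=0): fault-free M0=1, M1=1, M2=0 → 0; observed 0. Eliminates M0 inverted output, M2 inverted output.
Test 3 (a=1, b=1): fault-free M0=0, M1=1, M2=1 → 1; observed 1. Eliminates M2 stuck-at-0.
Only M0 stuck-at-1 is consistent with every test.

M0 stuck-at-1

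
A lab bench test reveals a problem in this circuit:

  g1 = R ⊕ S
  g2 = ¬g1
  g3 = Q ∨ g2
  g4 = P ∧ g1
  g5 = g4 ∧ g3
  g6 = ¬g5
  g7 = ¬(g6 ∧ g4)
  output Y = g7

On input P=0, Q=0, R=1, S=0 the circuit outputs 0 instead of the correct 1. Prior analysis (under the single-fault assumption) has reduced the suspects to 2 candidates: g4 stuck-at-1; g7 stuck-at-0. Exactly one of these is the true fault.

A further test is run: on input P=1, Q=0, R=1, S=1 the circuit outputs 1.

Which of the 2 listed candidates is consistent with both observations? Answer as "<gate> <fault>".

g4 stuck-at-1

Evaluate each candidate on input P=1, Q=0, R=1, S=1:
  g4 stuck-at-1: g1=0, g2=1, g3=1, g4=1 [stuck-at-1], g5=1, g6=0, g7=1 → 1 — matches
  g7 stuck-at-0: g1=0, g2=1, g3=1, g4=0, g5=0, g6=1, g7=0 [stuck-at-0] → 0 — eliminated
Only g4 stuck-at-1 reproduces the observed 1.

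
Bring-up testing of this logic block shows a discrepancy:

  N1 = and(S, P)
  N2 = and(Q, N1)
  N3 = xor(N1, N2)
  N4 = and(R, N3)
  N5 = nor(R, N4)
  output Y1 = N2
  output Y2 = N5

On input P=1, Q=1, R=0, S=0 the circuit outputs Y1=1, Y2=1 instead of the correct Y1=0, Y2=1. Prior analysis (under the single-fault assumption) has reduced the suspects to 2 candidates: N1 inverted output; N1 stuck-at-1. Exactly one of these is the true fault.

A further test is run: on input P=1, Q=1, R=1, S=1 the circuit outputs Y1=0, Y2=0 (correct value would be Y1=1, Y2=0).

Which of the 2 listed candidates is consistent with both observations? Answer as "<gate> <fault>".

Evaluate each candidate on input P=1, Q=1, R=1, S=1:
  N1 inverted output: N1=0 [inverted output], N2=0, N3=0, N4=0, N5=0 → Y1=0, Y2=0 — matches
  N1 stuck-at-1: N1=1 [stuck-at-1], N2=1, N3=0, N4=0, N5=0 → Y1=1, Y2=0 — eliminated
Only N1 inverted output reproduces the observed Y1=0, Y2=0.

N1 inverted output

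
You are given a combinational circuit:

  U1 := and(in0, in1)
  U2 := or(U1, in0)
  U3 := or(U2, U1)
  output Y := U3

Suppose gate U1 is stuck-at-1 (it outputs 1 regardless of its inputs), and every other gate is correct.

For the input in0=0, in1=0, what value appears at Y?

1

Propagate with U1 forced: U1=1 [stuck-at-1], U2=1, U3=1.
So Y = 1. (Without the fault it would be 0.)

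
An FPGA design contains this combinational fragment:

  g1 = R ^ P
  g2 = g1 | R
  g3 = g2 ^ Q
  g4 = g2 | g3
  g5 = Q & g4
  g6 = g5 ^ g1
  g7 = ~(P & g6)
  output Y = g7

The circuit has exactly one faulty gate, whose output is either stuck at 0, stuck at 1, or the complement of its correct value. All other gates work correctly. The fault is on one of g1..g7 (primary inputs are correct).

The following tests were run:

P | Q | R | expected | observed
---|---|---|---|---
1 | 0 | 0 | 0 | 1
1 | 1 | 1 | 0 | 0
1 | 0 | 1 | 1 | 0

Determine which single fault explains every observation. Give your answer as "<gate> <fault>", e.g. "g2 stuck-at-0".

Fault-free values for test 1 (P=1, Q=0, R=0): g1=1, g2=1, g3=1, g4=1, g5=0, g6=1, g7=0, giving Y=0. Observed 1.
Test 1: faults giving observed 1 are {g1 stuck-at-0, g1 inverted output, g5 stuck-at-1, g5 inverted output, g6 stuck-at-0, g6 inverted output, g7 stuck-at-1, g7 inverted output}.
Test 2 (P=1, Q=1, R=1): fault-free g1=0, g2=1, g3=0, g4=1, g5=1, g6=1, g7=0 → 0; observed 0. Eliminates g1 inverted output, g5 inverted output, g6 stuck-at-0, g6 inverted output, g7 stuck-at-1, g7 inverted output.
Test 3 (P=1, Q=0, R=1): fault-free g1=0, g2=1, g3=1, g4=1, g5=0, g6=0, g7=1 → 1; observed 0. Eliminates g1 stuck-at-0.
Only g5 stuck-at-1 is consistent with every test.

g5 stuck-at-1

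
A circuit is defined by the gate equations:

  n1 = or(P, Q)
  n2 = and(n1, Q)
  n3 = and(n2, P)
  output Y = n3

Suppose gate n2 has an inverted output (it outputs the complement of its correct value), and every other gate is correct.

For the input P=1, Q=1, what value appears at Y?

Propagate with n2 forced: n1=1, n2=0 [inverted output], n3=0.
So Y = 0. (Without the fault it would be 1.)

0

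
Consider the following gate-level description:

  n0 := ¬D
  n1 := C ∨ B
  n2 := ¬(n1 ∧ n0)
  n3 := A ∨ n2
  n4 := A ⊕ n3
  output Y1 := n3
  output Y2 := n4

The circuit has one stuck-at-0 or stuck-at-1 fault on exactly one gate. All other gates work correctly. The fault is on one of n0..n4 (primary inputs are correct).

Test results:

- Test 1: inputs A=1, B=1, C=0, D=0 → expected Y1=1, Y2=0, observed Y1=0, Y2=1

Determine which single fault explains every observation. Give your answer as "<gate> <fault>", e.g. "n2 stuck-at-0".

Fault-free values for test 1 (A=1, B=1, C=0, D=0): n0=1, n1=1, n2=0, n3=1, n4=0, giving Y1=1, Y2=0. Observed Y1=0, Y2=1.
Test 1: faults giving observed Y1=0, Y2=1 are {n3 stuck-at-0}.
Only n3 stuck-at-0 is consistent with every test.

n3 stuck-at-0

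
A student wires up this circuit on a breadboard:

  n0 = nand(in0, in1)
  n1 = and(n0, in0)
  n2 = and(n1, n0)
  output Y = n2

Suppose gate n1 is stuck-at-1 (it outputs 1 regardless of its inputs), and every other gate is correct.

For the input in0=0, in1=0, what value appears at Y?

1

Propagate with n1 forced: n0=1, n1=1 [stuck-at-1], n2=1.
So Y = 1. (Without the fault it would be 0.)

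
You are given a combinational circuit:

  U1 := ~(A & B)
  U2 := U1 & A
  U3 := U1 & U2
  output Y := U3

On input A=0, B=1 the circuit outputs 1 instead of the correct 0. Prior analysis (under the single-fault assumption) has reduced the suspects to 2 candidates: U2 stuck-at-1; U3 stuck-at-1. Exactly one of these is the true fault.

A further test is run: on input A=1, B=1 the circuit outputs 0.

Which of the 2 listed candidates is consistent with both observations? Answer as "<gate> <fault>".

U2 stuck-at-1

Evaluate each candidate on input A=1, B=1:
  U2 stuck-at-1: U1=0, U2=1 [stuck-at-1], U3=0 → 0 — matches
  U3 stuck-at-1: U1=0, U2=0, U3=1 [stuck-at-1] → 1 — eliminated
Only U2 stuck-at-1 reproduces the observed 0.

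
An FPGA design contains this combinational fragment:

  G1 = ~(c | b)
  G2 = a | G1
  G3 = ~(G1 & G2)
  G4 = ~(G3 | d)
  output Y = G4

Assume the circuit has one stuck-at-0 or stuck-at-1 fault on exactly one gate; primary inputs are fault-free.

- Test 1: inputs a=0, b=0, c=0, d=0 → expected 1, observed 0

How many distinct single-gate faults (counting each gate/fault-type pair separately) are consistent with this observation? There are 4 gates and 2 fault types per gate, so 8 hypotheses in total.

Fault-free: G1=1, G2=1, G3=0, G4=1 → 1. Observed 0.
  G1 stuck-at-0: output 0 ✓
  G1 stuck-at-1: output 1 ✗
  G2 stuck-at-0: output 0 ✓
  G2 stuck-at-1: output 1 ✗
  G3 stuck-at-0: output 1 ✗
  G3 stuck-at-1: output 0 ✓
  G4 stuck-at-0: output 0 ✓
  G4 stuck-at-1: output 1 ✗
Consistent faults: {G1 stuck-at-0, G2 stuck-at-0, G3 stuck-at-1, G4 stuck-at-0} — 4 in all.

4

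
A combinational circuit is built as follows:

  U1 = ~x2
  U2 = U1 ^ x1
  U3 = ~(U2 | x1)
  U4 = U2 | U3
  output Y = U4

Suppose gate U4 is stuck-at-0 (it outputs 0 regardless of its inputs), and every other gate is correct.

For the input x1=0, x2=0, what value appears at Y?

Propagate with U4 forced: U1=1, U2=1, U3=0, U4=0 [stuck-at-0].
So Y = 0. (Without the fault it would be 1.)

0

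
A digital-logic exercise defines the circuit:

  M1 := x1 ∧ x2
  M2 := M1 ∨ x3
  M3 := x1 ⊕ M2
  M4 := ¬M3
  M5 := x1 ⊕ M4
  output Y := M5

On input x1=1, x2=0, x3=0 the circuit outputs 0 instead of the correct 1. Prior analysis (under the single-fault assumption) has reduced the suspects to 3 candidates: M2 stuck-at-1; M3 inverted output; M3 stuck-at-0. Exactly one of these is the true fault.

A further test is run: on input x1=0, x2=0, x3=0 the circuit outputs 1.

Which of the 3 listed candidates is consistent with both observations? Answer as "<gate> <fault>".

M3 stuck-at-0

Evaluate each candidate on input x1=0, x2=0, x3=0:
  M2 stuck-at-1: M1=0, M2=1 [stuck-at-1], M3=1, M4=0, M5=0 → 0 — eliminated
  M3 inverted output: M1=0, M2=0, M3=1 [inverted output], M4=0, M5=0 → 0 — eliminated
  M3 stuck-at-0: M1=0, M2=0, M3=0 [stuck-at-0], M4=1, M5=1 → 1 — matches
Only M3 stuck-at-0 reproduces the observed 1.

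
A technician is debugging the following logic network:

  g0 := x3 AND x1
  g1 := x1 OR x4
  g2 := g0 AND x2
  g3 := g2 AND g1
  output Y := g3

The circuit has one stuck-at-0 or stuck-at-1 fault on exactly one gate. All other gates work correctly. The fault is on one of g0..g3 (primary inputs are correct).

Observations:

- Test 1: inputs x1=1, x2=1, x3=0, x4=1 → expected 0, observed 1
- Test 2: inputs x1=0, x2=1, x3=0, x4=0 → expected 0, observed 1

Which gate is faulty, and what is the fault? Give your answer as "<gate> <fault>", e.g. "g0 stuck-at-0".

g3 stuck-at-1

Fault-free values for test 1 (x1=1, x2=1, x3=0, x4=1): g0=0, g1=1, g2=0, g3=0, giving Y=0. Observed 1.
Test 1: faults giving observed 1 are {g0 stuck-at-1, g2 stuck-at-1, g3 stuck-at-1}.
Test 2 (x1=0, x2=1, x3=0, x4=0): fault-free g0=0, g1=0, g2=0, g3=0 → 0; observed 1. Eliminates g0 stuck-at-1, g2 stuck-at-1.
Only g3 stuck-at-1 is consistent with every test.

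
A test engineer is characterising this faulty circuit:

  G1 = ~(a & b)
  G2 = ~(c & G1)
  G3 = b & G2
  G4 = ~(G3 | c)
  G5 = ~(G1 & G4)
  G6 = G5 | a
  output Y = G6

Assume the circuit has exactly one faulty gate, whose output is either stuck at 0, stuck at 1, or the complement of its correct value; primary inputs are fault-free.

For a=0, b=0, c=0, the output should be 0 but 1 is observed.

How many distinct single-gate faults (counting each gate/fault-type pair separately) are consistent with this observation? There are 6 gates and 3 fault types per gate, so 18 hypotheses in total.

10

Fault-free: G1=1, G2=1, G3=0, G4=1, G5=0, G6=0 → 0. Observed 1.
  G1: stuck-at-0, inverted output ✓; others ✗
  G2: none of the 3 fault types match ✗
  G3: stuck-at-1, inverted output ✓; others ✗
  G4: stuck-at-0, inverted output ✓; others ✗
  G5: stuck-at-1, inverted output ✓; others ✗
  G6: stuck-at-1, inverted output ✓; others ✗
Consistent faults: {G1 stuck-at-0, G1 inverted output, G3 stuck-at-1, G3 inverted output, G4 stuck-at-0, G4 inverted output, G5 stuck-at-1, G5 inverted output, G6 stuck-at-1, G6 inverted output} — 10 in all.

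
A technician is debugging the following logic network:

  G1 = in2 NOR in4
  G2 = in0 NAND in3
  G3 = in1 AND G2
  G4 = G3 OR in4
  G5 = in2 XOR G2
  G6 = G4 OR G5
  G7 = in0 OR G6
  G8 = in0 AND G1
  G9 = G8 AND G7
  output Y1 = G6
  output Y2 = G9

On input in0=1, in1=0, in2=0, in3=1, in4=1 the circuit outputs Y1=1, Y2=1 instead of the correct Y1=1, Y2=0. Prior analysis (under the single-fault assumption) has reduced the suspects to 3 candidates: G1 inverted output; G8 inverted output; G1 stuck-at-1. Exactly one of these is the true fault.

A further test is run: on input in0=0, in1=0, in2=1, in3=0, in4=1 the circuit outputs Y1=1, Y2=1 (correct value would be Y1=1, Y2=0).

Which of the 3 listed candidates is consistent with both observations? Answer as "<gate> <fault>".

G8 inverted output

Evaluate each candidate on input in0=0, in1=0, in2=1, in3=0, in4=1:
  G1 inverted output: G1=1 [inverted output], G2=1, G3=0, G4=1, G5=0, G6=1, G7=1, G8=0, G9=0 → Y1=1, Y2=0 — eliminated
  G8 inverted output: G1=0, G2=1, G3=0, G4=1, G5=0, G6=1, G7=1, G8=1 [inverted output], G9=1 → Y1=1, Y2=1 — matches
  G1 stuck-at-1: G1=1 [stuck-at-1], G2=1, G3=0, G4=1, G5=0, G6=1, G7=1, G8=0, G9=0 → Y1=1, Y2=0 — eliminated
Only G8 inverted output reproduces the observed Y1=1, Y2=1.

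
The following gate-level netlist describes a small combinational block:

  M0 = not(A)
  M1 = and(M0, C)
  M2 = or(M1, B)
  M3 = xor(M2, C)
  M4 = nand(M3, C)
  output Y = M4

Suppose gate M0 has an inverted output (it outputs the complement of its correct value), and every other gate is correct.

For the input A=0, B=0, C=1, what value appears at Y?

Propagate with M0 forced: M0=0 [inverted output], M1=0, M2=0, M3=1, M4=0.
So Y = 0. (Without the fault it would be 1.)

0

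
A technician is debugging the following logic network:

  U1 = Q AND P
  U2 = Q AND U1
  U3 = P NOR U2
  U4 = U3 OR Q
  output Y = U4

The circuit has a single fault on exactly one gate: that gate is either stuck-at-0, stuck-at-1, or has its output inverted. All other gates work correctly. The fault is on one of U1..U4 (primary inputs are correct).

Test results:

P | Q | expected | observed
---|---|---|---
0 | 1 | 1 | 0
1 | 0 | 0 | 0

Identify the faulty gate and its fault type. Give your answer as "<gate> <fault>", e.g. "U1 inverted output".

U4 stuck-at-0

Fault-free values for test 1 (P=0, Q=1): U1=0, U2=0, U3=1, U4=1, giving Y=1. Observed 0.
Test 1: faults giving observed 0 are {U4 stuck-at-0, U4 inverted output}.
Test 2 (P=1, Q=0): fault-free U1=0, U2=0, U3=0, U4=0 → 0; observed 0. Eliminates U4 inverted output.
Only U4 stuck-at-0 is consistent with every test.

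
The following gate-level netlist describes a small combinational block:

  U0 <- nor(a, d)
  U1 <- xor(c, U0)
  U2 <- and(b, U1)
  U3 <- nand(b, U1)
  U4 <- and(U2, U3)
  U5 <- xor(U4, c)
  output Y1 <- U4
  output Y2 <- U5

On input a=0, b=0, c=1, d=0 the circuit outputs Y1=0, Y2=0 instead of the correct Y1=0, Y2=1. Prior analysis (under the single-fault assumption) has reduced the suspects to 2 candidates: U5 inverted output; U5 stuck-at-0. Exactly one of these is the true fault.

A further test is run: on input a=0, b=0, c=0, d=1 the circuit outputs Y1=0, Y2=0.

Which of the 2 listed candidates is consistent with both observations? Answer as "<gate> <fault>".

Evaluate each candidate on input a=0, b=0, c=0, d=1:
  U5 inverted output: U0=0, U1=0, U2=0, U3=1, U4=0, U5=1 [inverted output] → Y1=0, Y2=1 — eliminated
  U5 stuck-at-0: U0=0, U1=0, U2=0, U3=1, U4=0, U5=0 [stuck-at-0] → Y1=0, Y2=0 — matches
Only U5 stuck-at-0 reproduces the observed Y1=0, Y2=0.

U5 stuck-at-0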